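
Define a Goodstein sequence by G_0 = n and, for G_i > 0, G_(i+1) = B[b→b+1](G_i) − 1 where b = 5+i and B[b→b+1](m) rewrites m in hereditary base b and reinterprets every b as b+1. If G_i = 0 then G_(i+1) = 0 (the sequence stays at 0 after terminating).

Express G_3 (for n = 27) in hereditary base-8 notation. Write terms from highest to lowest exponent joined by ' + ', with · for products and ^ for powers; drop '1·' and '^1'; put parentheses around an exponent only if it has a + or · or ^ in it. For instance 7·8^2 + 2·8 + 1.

7·8 + 7

G_0 = 27. HB_5(27) = 5^2 + 2. Bump = 38. G_1 = 37.
G_1 = 37. HB_6(37) = 6^2 + 1. Bump = 50. G_2 = 49.
G_2 = 49. HB_7(49) = 7^2. Bump = 64. G_3 = 63.
G_3 = 63. HB_8(63) = 7·8 + 7. Bump = 70. G_4 = 69.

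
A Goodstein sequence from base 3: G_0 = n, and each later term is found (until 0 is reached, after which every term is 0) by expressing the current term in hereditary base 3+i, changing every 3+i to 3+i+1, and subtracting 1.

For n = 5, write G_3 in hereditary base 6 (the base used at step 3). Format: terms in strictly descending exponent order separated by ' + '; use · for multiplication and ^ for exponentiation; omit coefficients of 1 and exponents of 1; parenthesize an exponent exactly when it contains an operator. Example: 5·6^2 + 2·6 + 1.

step 0: 5 = 3 + 2; sub 4 for 3: 4 + 2; = 6; G_1 = 6−1 = 5
step 1: 5 = 4 + 1; sub 5 for 4: 5 + 1; = 6; G_2 = 6−1 = 5
step 2: 5 = 5; sub 6 for 5: 6; = 6; G_3 = 6−1 = 5

5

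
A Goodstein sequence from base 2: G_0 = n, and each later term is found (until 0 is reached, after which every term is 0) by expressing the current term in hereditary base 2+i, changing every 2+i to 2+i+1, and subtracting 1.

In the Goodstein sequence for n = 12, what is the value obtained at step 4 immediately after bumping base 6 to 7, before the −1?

5764911

G_0=12  [base 2] 2^(2 + 1) + 2^2  →[2↦3]→  3^(3 + 1) + 3^3 = 108  −1 ⇒ G_1=107
G_1=107  [base 3] 3^(3 + 1) + 2·3^2 + 2·3 + 2  →[3↦4]→  4^(4 + 1) + 2·4^2 + 2·4 + 2 = 1066  −1 ⇒ G_2=1065
G_2=1065  [base 4] 4^(4 + 1) + 2·4^2 + 2·4 + 1  →[4↦5]→  5^(5 + 1) + 2·5^2 + 2·5 + 1 = 15686  −1 ⇒ G_3=15685
G_3=15685  [base 5] 5^(5 + 1) + 2·5^2 + 2·5  →[5↦6]→  6^(6 + 1) + 2·6^2 + 2·6 = 280020  −1 ⇒ G_4=280019
G_4=280019  [base 6] 6^(6 + 1) + 2·6^2 + 6 + 5  →[6↦7]→  7^(7 + 1) + 2·7^2 + 7 + 5 = 5764911  −1 ⇒ G_5=5764910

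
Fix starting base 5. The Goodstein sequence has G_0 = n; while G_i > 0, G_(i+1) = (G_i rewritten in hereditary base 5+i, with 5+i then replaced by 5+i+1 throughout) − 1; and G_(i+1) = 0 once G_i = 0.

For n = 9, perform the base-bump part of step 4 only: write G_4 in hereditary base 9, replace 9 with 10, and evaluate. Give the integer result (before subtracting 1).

9 —HB5→ 5 + 4 —bump→ 6 + 4 = 10 —(−1)→ 9
9 —HB6→ 6 + 3 —bump→ 7 + 3 = 10 —(−1)→ 9
9 —HB7→ 7 + 2 —bump→ 8 + 2 = 10 —(−1)→ 9
9 —HB8→ 8 + 1 —bump→ 9 + 1 = 10 —(−1)→ 9
9 —HB9→ 9 —bump→ 10 = 10 —(−1)→ 9

10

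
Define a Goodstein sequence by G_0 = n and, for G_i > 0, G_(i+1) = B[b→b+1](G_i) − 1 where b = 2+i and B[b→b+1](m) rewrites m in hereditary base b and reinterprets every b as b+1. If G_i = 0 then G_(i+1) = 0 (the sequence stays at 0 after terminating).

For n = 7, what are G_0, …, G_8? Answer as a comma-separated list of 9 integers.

i=0: 7 = 2^2 + 2 + 1 (b=2); 2→3: 3^3 + 3 + 1 = 31; 31−1 = 30
i=1: 30 = 3^3 + 3 (b=3); 3→4: 4^4 + 4 = 260; 260−1 = 259
i=2: 259 = 4^4 + 3 (b=4); 4→5: 5^5 + 3 = 3128; 3128−1 = 3127
i=3: 3127 = 5^5 + 2 (b=5); 5→6: 6^6 + 2 = 46658; 46658−1 = 46657
i=4: 46657 = 6^6 + 1 (b=6); 6→7: 7^7 + 1 = 823544; 823544−1 = 823543
i=5: 823543 = 7^7 (b=7); 7→8: 8^8 = 16777216; 16777216−1 = 16777215
i=6: 16777215 = 7·8^7 + 7·8^6 + 7·8^5 + 7·8^4 + 7·8^3 + 7·8^2 + 7·8 + 7 (b=8); 8→9: 7·9^7 + 7·9^6 + 7·9^5 + 7·9^4 + 7·9^3 + 7·9^2 + 7·9 + 7 = 37665880; 37665880−1 = 37665879
i=7: 37665879 = 7·9^7 + 7·9^6 + 7·9^5 + 7·9^4 + 7·9^3 + 7·9^2 + 7·9 + 6 (b=9); 9→10: 7·10^7 + 7·10^6 + 7·10^5 + 7·10^4 + 7·10^3 + 7·10^2 + 7·10 + 6 = 77777776; 77777776−1 = 77777775

7, 30, 259, 3127, 46657, 823543, 16777215, 37665879, 77777775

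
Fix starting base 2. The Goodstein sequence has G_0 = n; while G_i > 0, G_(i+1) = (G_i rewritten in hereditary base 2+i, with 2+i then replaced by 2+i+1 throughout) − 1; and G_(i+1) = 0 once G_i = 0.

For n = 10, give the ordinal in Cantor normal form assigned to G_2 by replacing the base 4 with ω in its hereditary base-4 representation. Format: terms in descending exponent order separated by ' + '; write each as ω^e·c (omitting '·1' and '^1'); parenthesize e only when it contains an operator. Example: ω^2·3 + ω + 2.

base 2: 10 = 2^(2 + 1) + 2; at 3: 3^(3 + 1) + 3 = 84; next = 83
base 3: 83 = 3^(3 + 1) + 2; at 4: 4^(4 + 1) + 2 = 1026; next = 1025
base 4: 1025 = 4^(4 + 1) + 1; at 5: 5^(5 + 1) + 1 = 15626; next = 15625

ω^(ω + 1) + 1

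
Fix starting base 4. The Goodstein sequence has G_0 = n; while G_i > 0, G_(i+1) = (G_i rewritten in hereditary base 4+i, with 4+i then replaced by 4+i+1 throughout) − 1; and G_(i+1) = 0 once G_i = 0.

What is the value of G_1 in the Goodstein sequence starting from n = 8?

(0) 8|_4 = 2·4 ↦ 2·5|_5 = 10 ⇒ 9
(1) 9|_5 = 5 + 4 ↦ 6 + 4|_6 = 10 ⇒ 9

9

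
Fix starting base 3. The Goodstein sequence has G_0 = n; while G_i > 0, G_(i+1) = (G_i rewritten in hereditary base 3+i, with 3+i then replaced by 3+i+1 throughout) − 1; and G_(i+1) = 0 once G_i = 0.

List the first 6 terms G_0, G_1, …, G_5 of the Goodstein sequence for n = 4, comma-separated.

4, 4, 4, 3, 2, 1

G_0 = 4. HB_3(4) = 3 + 1. Bump = 5. G_1 = 4.
G_1 = 4. HB_4(4) = 4. Bump = 5. G_2 = 4.
G_2 = 4. HB_5(4) = 4. Bump = 4. G_3 = 3.
G_3 = 3. HB_6(3) = 3. Bump = 3. G_4 = 2.
G_4 = 2. HB_7(2) = 2. Bump = 2. G_5 = 1.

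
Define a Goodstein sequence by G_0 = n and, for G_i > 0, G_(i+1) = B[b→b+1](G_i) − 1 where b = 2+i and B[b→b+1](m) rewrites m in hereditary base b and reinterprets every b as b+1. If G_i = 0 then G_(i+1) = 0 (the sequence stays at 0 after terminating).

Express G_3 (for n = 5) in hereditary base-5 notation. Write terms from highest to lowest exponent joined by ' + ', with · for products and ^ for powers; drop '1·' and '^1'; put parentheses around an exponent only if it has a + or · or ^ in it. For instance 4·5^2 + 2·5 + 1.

5 —HB2→ 2^2 + 1 —bump→ 3^3 + 1 = 28 —(−1)→ 27
27 —HB3→ 3^3 —bump→ 4^4 = 256 —(−1)→ 255
255 —HB4→ 3·4^3 + 3·4^2 + 3·4 + 3 —bump→ 3·5^3 + 3·5^2 + 3·5 + 3 = 468 —(−1)→ 467

3·5^3 + 3·5^2 + 3·5 + 2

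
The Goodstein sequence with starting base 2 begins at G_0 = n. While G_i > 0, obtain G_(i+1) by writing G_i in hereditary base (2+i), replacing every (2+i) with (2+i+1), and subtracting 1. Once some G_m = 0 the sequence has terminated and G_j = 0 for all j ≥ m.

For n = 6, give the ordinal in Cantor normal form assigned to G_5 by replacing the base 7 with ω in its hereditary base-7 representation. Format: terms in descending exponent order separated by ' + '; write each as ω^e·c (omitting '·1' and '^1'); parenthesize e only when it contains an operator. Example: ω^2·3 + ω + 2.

i=0: 6 = 2^2 + 2 (b=2); 2→3: 3^3 + 3 = 30; 30−1 = 29
i=1: 29 = 3^3 + 2 (b=3); 3→4: 4^4 + 2 = 258; 258−1 = 257
i=2: 257 = 4^4 + 1 (b=4); 4→5: 5^5 + 1 = 3126; 3126−1 = 3125
i=3: 3125 = 5^5 (b=5); 5→6: 6^6 = 46656; 46656−1 = 46655
i=4: 46655 = 5·6^5 + 5·6^4 + 5·6^3 + 5·6^2 + 5·6 + 5 (b=6); 6→7: 5·7^5 + 5·7^4 + 5·7^3 + 5·7^2 + 5·7 + 5 = 98040; 98040−1 = 98039
i=5: 98039 = 5·7^5 + 5·7^4 + 5·7^3 + 5·7^2 + 5·7 + 4 (b=7); 7→8: 5·8^5 + 5·8^4 + 5·8^3 + 5·8^2 + 5·8 + 4 = 187244; 187244−1 = 187243

ω^5·5 + ω^4·5 + ω^3·5 + ω^2·5 + ω·5 + 4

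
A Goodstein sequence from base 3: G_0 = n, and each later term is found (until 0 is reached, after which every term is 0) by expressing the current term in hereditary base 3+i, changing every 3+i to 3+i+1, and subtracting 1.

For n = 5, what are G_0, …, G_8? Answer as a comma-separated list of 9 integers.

5, 5, 5, 5, 4, 3, 2, 1, 0

(0) 5|_3 = 3 + 2 ↦ 4 + 2|_4 = 6 ⇒ 5
(1) 5|_4 = 4 + 1 ↦ 5 + 1|_5 = 6 ⇒ 5
(2) 5|_5 = 5 ↦ 6|_6 = 6 ⇒ 5
(3) 5|_6 = 5 ↦ 5|_7 = 5 ⇒ 4
(4) 4|_7 = 4 ↦ 4|_8 = 4 ⇒ 3
(5) 3|_8 = 3 ↦ 3|_9 = 3 ⇒ 2
(6) 2|_9 = 2 ↦ 2|_10 = 2 ⇒ 1
(7) 1|_10 = 1 ↦ 1|_11 = 1 ⇒ 0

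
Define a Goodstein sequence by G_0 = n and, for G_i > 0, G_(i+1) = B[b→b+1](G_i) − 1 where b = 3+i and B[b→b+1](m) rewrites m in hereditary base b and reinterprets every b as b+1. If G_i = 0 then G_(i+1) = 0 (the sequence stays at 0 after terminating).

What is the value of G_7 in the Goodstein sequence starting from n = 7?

base 3: 7 = 2·3 + 1; at 4: 2·4 + 1 = 9; next = 8
base 4: 8 = 2·4; at 5: 2·5 = 10; next = 9
base 5: 9 = 5 + 4; at 6: 6 + 4 = 10; next = 9
base 6: 9 = 6 + 3; at 7: 7 + 3 = 10; next = 9
base 7: 9 = 7 + 2; at 8: 8 + 2 = 10; next = 9
base 8: 9 = 8 + 1; at 9: 9 + 1 = 10; next = 9
base 9: 9 = 9; at 10: 10 = 10; next = 9
base 10: 9 = 9; at 11: 9 = 9; next = 8

9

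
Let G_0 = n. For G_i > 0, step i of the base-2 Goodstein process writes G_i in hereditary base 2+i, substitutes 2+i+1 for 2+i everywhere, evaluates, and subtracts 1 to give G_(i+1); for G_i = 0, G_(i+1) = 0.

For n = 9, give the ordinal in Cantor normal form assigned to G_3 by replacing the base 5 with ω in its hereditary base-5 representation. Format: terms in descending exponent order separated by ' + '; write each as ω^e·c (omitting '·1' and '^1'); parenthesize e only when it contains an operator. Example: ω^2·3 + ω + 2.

base 2: 9 = 2^(2 + 1) + 1; at 3: 3^(3 + 1) + 1 = 82; next = 81
base 3: 81 = 3^(3 + 1); at 4: 4^(4 + 1) = 1024; next = 1023
base 4: 1023 = 3·4^4 + 3·4^3 + 3·4^2 + 3·4 + 3; at 5: 3·5^5 + 3·5^3 + 3·5^2 + 3·5 + 3 = 9843; next = 9842
base 5: 9842 = 3·5^5 + 3·5^3 + 3·5^2 + 3·5 + 2; at 6: 3·6^6 + 3·6^3 + 3·6^2 + 3·6 + 2 = 140744; next = 140743

ω^ω·3 + ω^3·3 + ω^2·3 + ω·3 + 2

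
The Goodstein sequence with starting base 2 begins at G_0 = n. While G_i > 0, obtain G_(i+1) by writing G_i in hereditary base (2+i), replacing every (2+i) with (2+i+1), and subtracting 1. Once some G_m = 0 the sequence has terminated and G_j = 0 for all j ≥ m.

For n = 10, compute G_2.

G_0=10  [base 2] 2^(2 + 1) + 2  →[2↦3]→  3^(3 + 1) + 3 = 84  −1 ⇒ G_1=83
G_1=83  [base 3] 3^(3 + 1) + 2  →[3↦4]→  4^(4 + 1) + 2 = 1026  −1 ⇒ G_2=1025
G_2=1025  [base 4] 4^(4 + 1) + 1  →[4↦5]→  5^(5 + 1) + 1 = 15626  −1 ⇒ G_3=15625

1025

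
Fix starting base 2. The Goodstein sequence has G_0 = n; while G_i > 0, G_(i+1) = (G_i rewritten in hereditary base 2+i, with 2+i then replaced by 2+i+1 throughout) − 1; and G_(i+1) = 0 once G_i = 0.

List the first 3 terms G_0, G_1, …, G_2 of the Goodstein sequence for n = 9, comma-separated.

9, 81, 1023

base 2: 9 = 2^(2 + 1) + 1; at 3: 3^(3 + 1) + 1 = 82; next = 81
base 3: 81 = 3^(3 + 1); at 4: 4^(4 + 1) = 1024; next = 1023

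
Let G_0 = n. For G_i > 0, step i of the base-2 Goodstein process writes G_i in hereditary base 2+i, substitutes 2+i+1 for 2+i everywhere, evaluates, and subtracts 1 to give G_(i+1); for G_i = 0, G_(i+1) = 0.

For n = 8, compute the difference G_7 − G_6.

G_0=8  [base 2] 2^(2 + 1)  →[2↦3]→  3^(3 + 1) = 81  −1 ⇒ G_1=80
G_1=80  [base 3] 2·3^3 + 2·3^2 + 2·3 + 2  →[3↦4]→  2·4^4 + 2·4^2 + 2·4 + 2 = 554  −1 ⇒ G_2=553
G_2=553  [base 4] 2·4^4 + 2·4^2 + 2·4 + 1  →[4↦5]→  2·5^5 + 2·5^2 + 2·5 + 1 = 6311  −1 ⇒ G_3=6310
G_3=6310  [base 5] 2·5^5 + 2·5^2 + 2·5  →[5↦6]→  2·6^6 + 2·6^2 + 2·6 = 93396  −1 ⇒ G_4=93395
G_4=93395  [base 6] 2·6^6 + 2·6^2 + 6 + 5  →[6↦7]→  2·7^7 + 2·7^2 + 7 + 5 = 1647196  −1 ⇒ G_5=1647195
G_5=1647195  [base 7] 2·7^7 + 2·7^2 + 7 + 4  →[7↦8]→  2·8^8 + 2·8^2 + 8 + 4 = 33554572  −1 ⇒ G_6=33554571
G_6=33554571  [base 8] 2·8^8 + 2·8^2 + 8 + 3  →[8↦9]→  2·9^9 + 2·9^2 + 9 + 3 = 774841152  −1 ⇒ G_7=774841151

741286580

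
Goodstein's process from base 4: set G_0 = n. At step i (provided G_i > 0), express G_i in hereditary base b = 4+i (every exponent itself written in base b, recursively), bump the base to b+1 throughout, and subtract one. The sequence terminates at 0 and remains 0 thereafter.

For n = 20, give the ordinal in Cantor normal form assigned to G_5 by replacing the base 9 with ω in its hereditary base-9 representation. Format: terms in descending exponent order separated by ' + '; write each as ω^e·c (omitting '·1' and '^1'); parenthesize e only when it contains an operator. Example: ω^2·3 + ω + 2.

20 —HB4→ 4^2 + 4 —bump→ 5^2 + 5 = 30 —(−1)→ 29
29 —HB5→ 5^2 + 4 —bump→ 6^2 + 4 = 40 —(−1)→ 39
39 —HB6→ 6^2 + 3 —bump→ 7^2 + 3 = 52 —(−1)→ 51
51 —HB7→ 7^2 + 2 —bump→ 8^2 + 2 = 66 —(−1)→ 65
65 —HB8→ 8^2 + 1 —bump→ 9^2 + 1 = 82 —(−1)→ 81

ω^2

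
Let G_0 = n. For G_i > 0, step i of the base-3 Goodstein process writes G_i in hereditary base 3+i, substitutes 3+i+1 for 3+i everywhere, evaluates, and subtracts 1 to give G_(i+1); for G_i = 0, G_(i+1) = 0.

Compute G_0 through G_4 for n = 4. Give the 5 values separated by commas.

4, 4, 4, 3, 2

4 —HB3→ 3 + 1 —bump→ 4 + 1 = 5 —(−1)→ 4
4 —HB4→ 4 —bump→ 5 = 5 —(−1)→ 4
4 —HB5→ 4 —bump→ 4 = 4 —(−1)→ 3
3 —HB6→ 3 —bump→ 3 = 3 —(−1)→ 2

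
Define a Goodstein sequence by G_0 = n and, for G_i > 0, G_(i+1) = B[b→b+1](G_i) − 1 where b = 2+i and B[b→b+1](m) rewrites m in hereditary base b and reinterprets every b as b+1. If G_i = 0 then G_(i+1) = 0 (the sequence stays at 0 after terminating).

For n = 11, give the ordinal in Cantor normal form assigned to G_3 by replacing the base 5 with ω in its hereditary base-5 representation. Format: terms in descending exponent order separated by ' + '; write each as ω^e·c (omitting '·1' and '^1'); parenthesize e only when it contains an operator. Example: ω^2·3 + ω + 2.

ω^(ω + 1) + 2

G_0=11  [base 2] 2^(2 + 1) + 2 + 1  →[2↦3]→  3^(3 + 1) + 3 + 1 = 85  −1 ⇒ G_1=84
G_1=84  [base 3] 3^(3 + 1) + 3  →[3↦4]→  4^(4 + 1) + 4 = 1028  −1 ⇒ G_2=1027
G_2=1027  [base 4] 4^(4 + 1) + 3  →[4↦5]→  5^(5 + 1) + 3 = 15628  −1 ⇒ G_3=15627
G_3=15627  [base 5] 5^(5 + 1) + 2  →[5↦6]→  6^(6 + 1) + 2 = 279938  −1 ⇒ G_4=279937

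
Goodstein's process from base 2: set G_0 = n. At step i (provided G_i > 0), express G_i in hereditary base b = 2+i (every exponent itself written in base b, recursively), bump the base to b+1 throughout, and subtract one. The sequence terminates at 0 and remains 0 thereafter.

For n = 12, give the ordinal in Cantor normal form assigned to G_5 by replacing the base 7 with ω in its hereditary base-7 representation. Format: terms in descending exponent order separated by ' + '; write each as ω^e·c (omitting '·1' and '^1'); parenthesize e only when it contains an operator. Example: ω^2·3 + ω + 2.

i=0: 12 = 2^(2 + 1) + 2^2 (b=2); 2→3: 3^(3 + 1) + 3^3 = 108; 108−1 = 107
i=1: 107 = 3^(3 + 1) + 2·3^2 + 2·3 + 2 (b=3); 3→4: 4^(4 + 1) + 2·4^2 + 2·4 + 2 = 1066; 1066−1 = 1065
i=2: 1065 = 4^(4 + 1) + 2·4^2 + 2·4 + 1 (b=4); 4→5: 5^(5 + 1) + 2·5^2 + 2·5 + 1 = 15686; 15686−1 = 15685
i=3: 15685 = 5^(5 + 1) + 2·5^2 + 2·5 (b=5); 5→6: 6^(6 + 1) + 2·6^2 + 2·6 = 280020; 280020−1 = 280019
i=4: 280019 = 6^(6 + 1) + 2·6^2 + 6 + 5 (b=6); 6→7: 7^(7 + 1) + 2·7^2 + 7 + 5 = 5764911; 5764911−1 = 5764910
i=5: 5764910 = 7^(7 + 1) + 2·7^2 + 7 + 4 (b=7); 7→8: 8^(8 + 1) + 2·8^2 + 8 + 4 = 134217868; 134217868−1 = 134217867

ω^(ω + 1) + ω^2·2 + ω + 4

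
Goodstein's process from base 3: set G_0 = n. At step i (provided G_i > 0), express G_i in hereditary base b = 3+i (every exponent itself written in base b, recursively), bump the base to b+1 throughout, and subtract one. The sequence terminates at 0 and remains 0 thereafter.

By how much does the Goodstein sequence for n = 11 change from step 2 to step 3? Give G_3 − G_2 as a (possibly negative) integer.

10

(0) 11|_3 = 3^2 + 2 ↦ 4^2 + 2|_4 = 18 ⇒ 17
(1) 17|_4 = 4^2 + 1 ↦ 5^2 + 1|_5 = 26 ⇒ 25
(2) 25|_5 = 5^2 ↦ 6^2|_6 = 36 ⇒ 35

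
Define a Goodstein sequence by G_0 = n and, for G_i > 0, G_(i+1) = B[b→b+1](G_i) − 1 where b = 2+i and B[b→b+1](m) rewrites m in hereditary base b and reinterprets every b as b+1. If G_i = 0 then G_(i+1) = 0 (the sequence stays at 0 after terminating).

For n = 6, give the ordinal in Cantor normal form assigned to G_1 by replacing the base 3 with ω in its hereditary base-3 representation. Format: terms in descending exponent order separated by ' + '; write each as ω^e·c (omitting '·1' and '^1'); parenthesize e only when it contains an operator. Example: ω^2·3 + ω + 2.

ω^ω + 2

G_0 = 6. HB_2(6) = 2^2 + 2. Bump = 30. G_1 = 29.
G_1 = 29. HB_3(29) = 3^3 + 2. Bump = 258. G_2 = 257.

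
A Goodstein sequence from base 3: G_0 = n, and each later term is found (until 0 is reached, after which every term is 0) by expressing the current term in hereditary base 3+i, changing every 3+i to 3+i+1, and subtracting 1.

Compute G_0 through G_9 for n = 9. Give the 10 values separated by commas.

step 0: 9 = 3^2; sub 4 for 3: 4^2; = 16; G_1 = 16−1 = 15
step 1: 15 = 3·4 + 3; sub 5 for 4: 3·5 + 3; = 18; G_2 = 18−1 = 17
step 2: 17 = 3·5 + 2; sub 6 for 5: 3·6 + 2; = 20; G_3 = 20−1 = 19
step 3: 19 = 3·6 + 1; sub 7 for 6: 3·7 + 1; = 22; G_4 = 22−1 = 21
step 4: 21 = 3·7; sub 8 for 7: 3·8; = 24; G_5 = 24−1 = 23
step 5: 23 = 2·8 + 7; sub 9 for 8: 2·9 + 7; = 25; G_6 = 25−1 = 24
step 6: 24 = 2·9 + 6; sub 10 for 9: 2·10 + 6; = 26; G_7 = 26−1 = 25
step 7: 25 = 2·10 + 5; sub 11 for 10: 2·11 + 5; = 27; G_8 = 27−1 = 26
step 8: 26 = 2·11 + 4; sub 12 for 11: 2·12 + 4; = 28; G_9 = 28−1 = 27

9, 15, 17, 19, 21, 23, 24, 25, 26, 27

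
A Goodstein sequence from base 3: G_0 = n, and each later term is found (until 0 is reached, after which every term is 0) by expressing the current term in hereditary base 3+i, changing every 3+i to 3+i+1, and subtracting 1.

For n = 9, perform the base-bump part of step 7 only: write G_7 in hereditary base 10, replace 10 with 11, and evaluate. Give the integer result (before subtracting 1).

step 0: 9 = 3^2; sub 4 for 3: 4^2; = 16; G_1 = 16−1 = 15
step 1: 15 = 3·4 + 3; sub 5 for 4: 3·5 + 3; = 18; G_2 = 18−1 = 17
step 2: 17 = 3·5 + 2; sub 6 for 5: 3·6 + 2; = 20; G_3 = 20−1 = 19
step 3: 19 = 3·6 + 1; sub 7 for 6: 3·7 + 1; = 22; G_4 = 22−1 = 21
step 4: 21 = 3·7; sub 8 for 7: 3·8; = 24; G_5 = 24−1 = 23
step 5: 23 = 2·8 + 7; sub 9 for 8: 2·9 + 7; = 25; G_6 = 25−1 = 24
step 6: 24 = 2·9 + 6; sub 10 for 9: 2·10 + 6; = 26; G_7 = 26−1 = 25
step 7: 25 = 2·10 + 5; sub 11 for 10: 2·11 + 5; = 27; G_8 = 27−1 = 26

27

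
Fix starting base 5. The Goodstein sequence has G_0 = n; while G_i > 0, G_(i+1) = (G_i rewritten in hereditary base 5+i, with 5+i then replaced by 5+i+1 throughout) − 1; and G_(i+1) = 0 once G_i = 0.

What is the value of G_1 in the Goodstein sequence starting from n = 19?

21

(0) 19|_5 = 3·5 + 4 ↦ 3·6 + 4|_6 = 22 ⇒ 21
(1) 21|_6 = 3·6 + 3 ↦ 3·7 + 3|_7 = 24 ⇒ 23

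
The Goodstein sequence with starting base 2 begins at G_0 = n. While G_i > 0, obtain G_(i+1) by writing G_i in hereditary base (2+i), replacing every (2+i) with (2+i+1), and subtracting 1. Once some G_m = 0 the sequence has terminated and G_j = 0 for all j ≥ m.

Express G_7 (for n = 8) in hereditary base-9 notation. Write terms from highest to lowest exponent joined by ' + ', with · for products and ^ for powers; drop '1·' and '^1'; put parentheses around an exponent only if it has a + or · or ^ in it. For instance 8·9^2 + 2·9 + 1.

(0) 8|_2 = 2^(2 + 1) ↦ 3^(3 + 1)|_3 = 81 ⇒ 80
(1) 80|_3 = 2·3^3 + 2·3^2 + 2·3 + 2 ↦ 2·4^4 + 2·4^2 + 2·4 + 2|_4 = 554 ⇒ 553
(2) 553|_4 = 2·4^4 + 2·4^2 + 2·4 + 1 ↦ 2·5^5 + 2·5^2 + 2·5 + 1|_5 = 6311 ⇒ 6310
(3) 6310|_5 = 2·5^5 + 2·5^2 + 2·5 ↦ 2·6^6 + 2·6^2 + 2·6|_6 = 93396 ⇒ 93395
(4) 93395|_6 = 2·6^6 + 2·6^2 + 6 + 5 ↦ 2·7^7 + 2·7^2 + 7 + 5|_7 = 1647196 ⇒ 1647195
(5) 1647195|_7 = 2·7^7 + 2·7^2 + 7 + 4 ↦ 2·8^8 + 2·8^2 + 8 + 4|_8 = 33554572 ⇒ 33554571
(6) 33554571|_8 = 2·8^8 + 2·8^2 + 8 + 3 ↦ 2·9^9 + 2·9^2 + 9 + 3|_9 = 774841152 ⇒ 774841151

2·9^9 + 2·9^2 + 9 + 2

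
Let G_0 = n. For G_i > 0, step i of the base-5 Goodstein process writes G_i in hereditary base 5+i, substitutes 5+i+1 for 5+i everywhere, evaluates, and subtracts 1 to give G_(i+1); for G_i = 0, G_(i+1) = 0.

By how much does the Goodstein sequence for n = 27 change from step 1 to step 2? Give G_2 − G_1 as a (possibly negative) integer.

12

base 5: 27 = 5^2 + 2; at 6: 6^2 + 2 = 38; next = 37
base 6: 37 = 6^2 + 1; at 7: 7^2 + 1 = 50; next = 49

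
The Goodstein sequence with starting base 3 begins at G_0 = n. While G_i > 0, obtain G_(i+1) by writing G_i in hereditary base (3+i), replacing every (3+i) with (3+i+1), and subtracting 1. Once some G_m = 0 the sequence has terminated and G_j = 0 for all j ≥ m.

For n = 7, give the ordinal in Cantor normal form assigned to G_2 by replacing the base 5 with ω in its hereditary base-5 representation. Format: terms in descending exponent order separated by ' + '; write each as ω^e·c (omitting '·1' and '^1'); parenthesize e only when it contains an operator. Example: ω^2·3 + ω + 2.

i=0: 7 = 2·3 + 1 (b=3); 3→4: 2·4 + 1 = 9; 9−1 = 8
i=1: 8 = 2·4 (b=4); 4→5: 2·5 = 10; 10−1 = 9

ω + 4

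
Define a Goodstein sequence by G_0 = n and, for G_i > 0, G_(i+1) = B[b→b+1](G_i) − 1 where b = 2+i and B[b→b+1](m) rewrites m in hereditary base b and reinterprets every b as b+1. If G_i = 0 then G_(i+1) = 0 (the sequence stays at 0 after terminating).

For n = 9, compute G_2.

1023

9 —HB2→ 2^(2 + 1) + 1 —bump→ 3^(3 + 1) + 1 = 82 —(−1)→ 81
81 —HB3→ 3^(3 + 1) —bump→ 4^(4 + 1) = 1024 —(−1)→ 1023
1023 —HB4→ 3·4^4 + 3·4^3 + 3·4^2 + 3·4 + 3 —bump→ 3·5^5 + 3·5^3 + 3·5^2 + 3·5 + 3 = 9843 —(−1)→ 9842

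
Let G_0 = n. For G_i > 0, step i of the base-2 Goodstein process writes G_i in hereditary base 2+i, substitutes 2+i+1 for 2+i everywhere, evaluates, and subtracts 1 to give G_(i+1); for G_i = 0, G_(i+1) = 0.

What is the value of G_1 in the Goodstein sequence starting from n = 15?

111

G_0=15  [base 2] 2^(2 + 1) + 2^2 + 2 + 1  →[2↦3]→  3^(3 + 1) + 3^3 + 3 + 1 = 112  −1 ⇒ G_1=111
G_1=111  [base 3] 3^(3 + 1) + 3^3 + 3  →[3↦4]→  4^(4 + 1) + 4^4 + 4 = 1284  −1 ⇒ G_2=1283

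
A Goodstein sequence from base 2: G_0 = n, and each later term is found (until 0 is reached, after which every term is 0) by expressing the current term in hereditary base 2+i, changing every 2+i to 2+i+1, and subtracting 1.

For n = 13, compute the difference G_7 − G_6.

13 —HB2→ 2^(2 + 1) + 2^2 + 1 —bump→ 3^(3 + 1) + 3^3 + 1 = 109 —(−1)→ 108
108 —HB3→ 3^(3 + 1) + 3^3 —bump→ 4^(4 + 1) + 4^4 = 1280 —(−1)→ 1279
1279 —HB4→ 4^(4 + 1) + 3·4^3 + 3·4^2 + 3·4 + 3 —bump→ 5^(5 + 1) + 3·5^3 + 3·5^2 + 3·5 + 3 = 16093 —(−1)→ 16092
16092 —HB5→ 5^(5 + 1) + 3·5^3 + 3·5^2 + 3·5 + 2 —bump→ 6^(6 + 1) + 3·6^3 + 3·6^2 + 3·6 + 2 = 280712 —(−1)→ 280711
280711 —HB6→ 6^(6 + 1) + 3·6^3 + 3·6^2 + 3·6 + 1 —bump→ 7^(7 + 1) + 3·7^3 + 3·7^2 + 3·7 + 1 = 5765999 —(−1)→ 5765998
5765998 —HB7→ 7^(7 + 1) + 3·7^3 + 3·7^2 + 3·7 —bump→ 8^(8 + 1) + 3·8^3 + 3·8^2 + 3·8 = 134219480 —(−1)→ 134219479
134219479 —HB8→ 8^(8 + 1) + 3·8^3 + 3·8^2 + 2·8 + 7 —bump→ 9^(9 + 1) + 3·9^3 + 3·9^2 + 2·9 + 7 = 3486786856 —(−1)→ 3486786855

3352567376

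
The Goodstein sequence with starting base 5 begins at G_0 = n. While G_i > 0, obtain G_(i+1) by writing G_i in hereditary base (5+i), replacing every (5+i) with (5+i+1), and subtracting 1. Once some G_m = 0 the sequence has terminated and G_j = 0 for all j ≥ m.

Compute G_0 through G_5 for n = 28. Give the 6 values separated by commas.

28, 38, 50, 64, 80, 87

G_0 = 28. HB_5(28) = 5^2 + 3. Bump = 39. G_1 = 38.
G_1 = 38. HB_6(38) = 6^2 + 2. Bump = 51. G_2 = 50.
G_2 = 50. HB_7(50) = 7^2 + 1. Bump = 65. G_3 = 64.
G_3 = 64. HB_8(64) = 8^2. Bump = 81. G_4 = 80.
G_4 = 80. HB_9(80) = 8·9 + 8. Bump = 88. G_5 = 87.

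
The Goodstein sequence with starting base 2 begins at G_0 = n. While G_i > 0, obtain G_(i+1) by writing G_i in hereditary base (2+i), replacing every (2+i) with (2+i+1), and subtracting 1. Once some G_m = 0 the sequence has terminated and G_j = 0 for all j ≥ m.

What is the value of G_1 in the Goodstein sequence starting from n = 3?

3

G_0 = 3. HB_2(3) = 2 + 1. Bump = 4. G_1 = 3.
G_1 = 3. HB_3(3) = 3. Bump = 4. G_2 = 3.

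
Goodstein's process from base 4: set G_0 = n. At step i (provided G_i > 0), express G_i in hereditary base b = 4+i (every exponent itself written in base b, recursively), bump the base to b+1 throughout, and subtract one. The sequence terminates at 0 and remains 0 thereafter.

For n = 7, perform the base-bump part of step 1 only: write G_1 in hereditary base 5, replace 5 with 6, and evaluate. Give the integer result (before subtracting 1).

7 —HB4→ 4 + 3 —bump→ 5 + 3 = 8 —(−1)→ 7
7 —HB5→ 5 + 2 —bump→ 6 + 2 = 8 —(−1)→ 7

8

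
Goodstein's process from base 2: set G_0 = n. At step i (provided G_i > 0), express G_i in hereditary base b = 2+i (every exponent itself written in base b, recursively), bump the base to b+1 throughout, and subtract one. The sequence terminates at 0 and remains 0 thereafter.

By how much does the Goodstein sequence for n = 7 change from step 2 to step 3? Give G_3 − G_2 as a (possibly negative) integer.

2868

7 —HB2→ 2^2 + 2 + 1 —bump→ 3^3 + 3 + 1 = 31 —(−1)→ 30
30 —HB3→ 3^3 + 3 —bump→ 4^4 + 4 = 260 —(−1)→ 259
259 —HB4→ 4^4 + 3 —bump→ 5^5 + 3 = 3128 —(−1)→ 3127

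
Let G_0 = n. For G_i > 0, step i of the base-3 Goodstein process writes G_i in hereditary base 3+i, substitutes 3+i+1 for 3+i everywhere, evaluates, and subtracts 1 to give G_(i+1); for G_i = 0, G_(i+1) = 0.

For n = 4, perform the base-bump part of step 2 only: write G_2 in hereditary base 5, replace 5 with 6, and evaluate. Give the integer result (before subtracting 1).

4

step 0: 4 = 3 + 1; sub 4 for 3: 4 + 1; = 5; G_1 = 5−1 = 4
step 1: 4 = 4; sub 5 for 4: 5; = 5; G_2 = 5−1 = 4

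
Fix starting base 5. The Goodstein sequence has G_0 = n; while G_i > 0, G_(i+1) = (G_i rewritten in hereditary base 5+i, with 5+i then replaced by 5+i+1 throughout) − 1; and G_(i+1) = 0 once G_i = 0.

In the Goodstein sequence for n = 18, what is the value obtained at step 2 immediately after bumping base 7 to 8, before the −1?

G_0=18  [base 5] 3·5 + 3  →[5↦6]→  3·6 + 3 = 21  −1 ⇒ G_1=20
G_1=20  [base 6] 3·6 + 2  →[6↦7]→  3·7 + 2 = 23  −1 ⇒ G_2=22
G_2=22  [base 7] 3·7 + 1  →[7↦8]→  3·8 + 1 = 25  −1 ⇒ G_3=24

25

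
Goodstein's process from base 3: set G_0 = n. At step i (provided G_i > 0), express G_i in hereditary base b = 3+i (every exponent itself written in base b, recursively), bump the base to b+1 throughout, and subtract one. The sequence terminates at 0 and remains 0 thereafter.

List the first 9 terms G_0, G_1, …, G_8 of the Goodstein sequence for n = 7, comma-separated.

7, 8, 9, 9, 9, 9, 9, 9, 8

G_0=7  [base 3] 2·3 + 1  →[3↦4]→  2·4 + 1 = 9  −1 ⇒ G_1=8
G_1=8  [base 4] 2·4  →[4↦5]→  2·5 = 10  −1 ⇒ G_2=9
G_2=9  [base 5] 5 + 4  →[5↦6]→  6 + 4 = 10  −1 ⇒ G_3=9
G_3=9  [base 6] 6 + 3  →[6↦7]→  7 + 3 = 10  −1 ⇒ G_4=9
G_4=9  [base 7] 7 + 2  →[7↦8]→  8 + 2 = 10  −1 ⇒ G_5=9
G_5=9  [base 8] 8 + 1  →[8↦9]→  9 + 1 = 10  −1 ⇒ G_6=9
G_6=9  [base 9] 9  →[9↦10]→  10 = 10  −1 ⇒ G_7=9
G_7=9  [base 10] 9  →[10↦11]→  9 = 9  −1 ⇒ G_8=8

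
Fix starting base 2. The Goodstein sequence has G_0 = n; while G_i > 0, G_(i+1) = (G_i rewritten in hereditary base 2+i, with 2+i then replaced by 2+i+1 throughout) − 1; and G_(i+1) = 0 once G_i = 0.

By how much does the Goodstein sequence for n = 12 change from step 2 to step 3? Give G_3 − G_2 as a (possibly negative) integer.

14620

(0) 12|_2 = 2^(2 + 1) + 2^2 ↦ 3^(3 + 1) + 3^3|_3 = 108 ⇒ 107
(1) 107|_3 = 3^(3 + 1) + 2·3^2 + 2·3 + 2 ↦ 4^(4 + 1) + 2·4^2 + 2·4 + 2|_4 = 1066 ⇒ 1065
(2) 1065|_4 = 4^(4 + 1) + 2·4^2 + 2·4 + 1 ↦ 5^(5 + 1) + 2·5^2 + 2·5 + 1|_5 = 15686 ⇒ 15685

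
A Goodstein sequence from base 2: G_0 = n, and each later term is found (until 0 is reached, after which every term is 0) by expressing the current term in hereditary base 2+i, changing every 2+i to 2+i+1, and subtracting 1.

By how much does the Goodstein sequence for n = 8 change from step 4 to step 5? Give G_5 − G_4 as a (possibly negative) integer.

(0) 8|_2 = 2^(2 + 1) ↦ 3^(3 + 1)|_3 = 81 ⇒ 80
(1) 80|_3 = 2·3^3 + 2·3^2 + 2·3 + 2 ↦ 2·4^4 + 2·4^2 + 2·4 + 2|_4 = 554 ⇒ 553
(2) 553|_4 = 2·4^4 + 2·4^2 + 2·4 + 1 ↦ 2·5^5 + 2·5^2 + 2·5 + 1|_5 = 6311 ⇒ 6310
(3) 6310|_5 = 2·5^5 + 2·5^2 + 2·5 ↦ 2·6^6 + 2·6^2 + 2·6|_6 = 93396 ⇒ 93395
(4) 93395|_6 = 2·6^6 + 2·6^2 + 6 + 5 ↦ 2·7^7 + 2·7^2 + 7 + 5|_7 = 1647196 ⇒ 1647195

1553800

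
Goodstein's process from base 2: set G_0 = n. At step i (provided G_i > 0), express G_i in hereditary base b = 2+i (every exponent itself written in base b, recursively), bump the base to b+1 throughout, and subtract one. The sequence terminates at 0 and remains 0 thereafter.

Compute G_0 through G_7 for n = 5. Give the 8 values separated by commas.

G_0 = 5. HB_2(5) = 2^2 + 1. Bump = 28. G_1 = 27.
G_1 = 27. HB_3(27) = 3^3. Bump = 256. G_2 = 255.
G_2 = 255. HB_4(255) = 3·4^3 + 3·4^2 + 3·4 + 3. Bump = 468. G_3 = 467.
G_3 = 467. HB_5(467) = 3·5^3 + 3·5^2 + 3·5 + 2. Bump = 776. G_4 = 775.
G_4 = 775. HB_6(775) = 3·6^3 + 3·6^2 + 3·6 + 1. Bump = 1198. G_5 = 1197.
G_5 = 1197. HB_7(1197) = 3·7^3 + 3·7^2 + 3·7. Bump = 1752. G_6 = 1751.
G_6 = 1751. HB_8(1751) = 3·8^3 + 3·8^2 + 2·8 + 7. Bump = 2455. G_7 = 2454.

5, 27, 255, 467, 775, 1197, 1751, 2454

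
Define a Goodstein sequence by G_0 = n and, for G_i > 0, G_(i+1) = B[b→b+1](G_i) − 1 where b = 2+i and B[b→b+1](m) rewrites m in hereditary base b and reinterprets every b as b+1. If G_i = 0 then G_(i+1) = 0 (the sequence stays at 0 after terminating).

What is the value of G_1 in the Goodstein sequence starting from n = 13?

108

i=0: 13 = 2^(2 + 1) + 2^2 + 1 (b=2); 2→3: 3^(3 + 1) + 3^3 + 1 = 109; 109−1 = 108
i=1: 108 = 3^(3 + 1) + 3^3 (b=3); 3→4: 4^(4 + 1) + 4^4 = 1280; 1280−1 = 1279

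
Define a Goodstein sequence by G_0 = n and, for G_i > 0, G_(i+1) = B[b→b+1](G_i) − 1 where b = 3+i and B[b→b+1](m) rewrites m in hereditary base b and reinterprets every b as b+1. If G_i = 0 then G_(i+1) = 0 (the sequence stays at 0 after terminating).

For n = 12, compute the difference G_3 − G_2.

[0] 12 ≡ 3^2 + 3 (base 3). Lift 4: 20. −1: 19.
[1] 19 ≡ 4^2 + 3 (base 4). Lift 5: 28. −1: 27.
[2] 27 ≡ 5^2 + 2 (base 5). Lift 6: 38. −1: 37.

10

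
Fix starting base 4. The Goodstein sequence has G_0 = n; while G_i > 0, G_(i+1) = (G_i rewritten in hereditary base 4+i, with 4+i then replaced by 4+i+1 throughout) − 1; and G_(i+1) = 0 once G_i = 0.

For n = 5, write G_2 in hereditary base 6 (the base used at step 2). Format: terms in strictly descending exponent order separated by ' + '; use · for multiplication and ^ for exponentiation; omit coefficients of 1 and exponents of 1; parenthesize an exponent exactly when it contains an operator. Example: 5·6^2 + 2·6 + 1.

G_0 = 5. HB_4(5) = 4 + 1. Bump = 6. G_1 = 5.
G_1 = 5. HB_5(5) = 5. Bump = 6. G_2 = 5.
G_2 = 5. HB_6(5) = 5. Bump = 5. G_3 = 4.

5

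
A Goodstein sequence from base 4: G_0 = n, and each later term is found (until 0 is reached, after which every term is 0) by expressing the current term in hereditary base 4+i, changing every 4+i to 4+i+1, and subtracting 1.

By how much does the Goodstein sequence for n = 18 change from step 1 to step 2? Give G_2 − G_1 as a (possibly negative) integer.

base 4: 18 = 4^2 + 2; at 5: 5^2 + 2 = 27; next = 26
base 5: 26 = 5^2 + 1; at 6: 6^2 + 1 = 37; next = 36

10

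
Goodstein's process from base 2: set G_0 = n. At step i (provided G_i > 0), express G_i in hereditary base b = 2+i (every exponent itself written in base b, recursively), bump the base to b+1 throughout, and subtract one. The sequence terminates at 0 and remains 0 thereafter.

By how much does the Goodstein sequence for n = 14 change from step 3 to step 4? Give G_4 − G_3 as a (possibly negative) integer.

[0] 14 ≡ 2^(2 + 1) + 2^2 + 2 (base 2). Lift 3: 111. −1: 110.
[1] 110 ≡ 3^(3 + 1) + 3^3 + 2 (base 3). Lift 4: 1282. −1: 1281.
[2] 1281 ≡ 4^(4 + 1) + 4^4 + 1 (base 4). Lift 5: 18751. −1: 18750.
[3] 18750 ≡ 5^(5 + 1) + 5^5 (base 5). Lift 6: 326592. −1: 326591.

307841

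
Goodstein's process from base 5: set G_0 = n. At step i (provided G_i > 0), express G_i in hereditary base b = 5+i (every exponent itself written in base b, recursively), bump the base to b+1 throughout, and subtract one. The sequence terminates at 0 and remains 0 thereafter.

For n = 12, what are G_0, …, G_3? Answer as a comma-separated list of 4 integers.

12, 13, 14, 15

12 —HB5→ 2·5 + 2 —bump→ 2·6 + 2 = 14 —(−1)→ 13
13 —HB6→ 2·6 + 1 —bump→ 2·7 + 1 = 15 —(−1)→ 14
14 —HB7→ 2·7 —bump→ 2·8 = 16 —(−1)→ 15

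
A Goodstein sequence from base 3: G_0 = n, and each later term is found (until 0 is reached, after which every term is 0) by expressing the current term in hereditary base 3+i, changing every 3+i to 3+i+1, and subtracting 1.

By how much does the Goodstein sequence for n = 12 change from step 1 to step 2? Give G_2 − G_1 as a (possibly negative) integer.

8

12 —HB3→ 3^2 + 3 —bump→ 4^2 + 4 = 20 —(−1)→ 19
19 —HB4→ 4^2 + 3 —bump→ 5^2 + 3 = 28 —(−1)→ 27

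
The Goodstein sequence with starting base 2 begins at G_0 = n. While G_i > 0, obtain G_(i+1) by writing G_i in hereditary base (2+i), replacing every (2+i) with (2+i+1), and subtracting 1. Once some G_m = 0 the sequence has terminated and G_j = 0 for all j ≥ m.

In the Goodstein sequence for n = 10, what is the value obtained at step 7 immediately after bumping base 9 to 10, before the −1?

G_0 = 10. HB_2(10) = 2^(2 + 1) + 2. Bump = 84. G_1 = 83.
G_1 = 83. HB_3(83) = 3^(3 + 1) + 2. Bump = 1026. G_2 = 1025.
G_2 = 1025. HB_4(1025) = 4^(4 + 1) + 1. Bump = 15626. G_3 = 15625.
G_3 = 15625. HB_5(15625) = 5^(5 + 1). Bump = 279936. G_4 = 279935.
G_4 = 279935. HB_6(279935) = 5·6^6 + 5·6^5 + 5·6^4 + 5·6^3 + 5·6^2 + 5·6 + 5. Bump = 4215755. G_5 = 4215754.
G_5 = 4215754. HB_7(4215754) = 5·7^7 + 5·7^5 + 5·7^4 + 5·7^3 + 5·7^2 + 5·7 + 4. Bump = 84073324. G_6 = 84073323.
G_6 = 84073323. HB_8(84073323) = 5·8^8 + 5·8^5 + 5·8^4 + 5·8^3 + 5·8^2 + 5·8 + 3. Bump = 1937434593. G_7 = 1937434592.

50000555552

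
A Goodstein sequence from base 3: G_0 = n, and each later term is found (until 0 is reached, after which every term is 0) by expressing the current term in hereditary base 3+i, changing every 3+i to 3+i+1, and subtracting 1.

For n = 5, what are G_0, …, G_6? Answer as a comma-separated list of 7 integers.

i=0: 5 = 3 + 2 (b=3); 3→4: 4 + 2 = 6; 6−1 = 5
i=1: 5 = 4 + 1 (b=4); 4→5: 5 + 1 = 6; 6−1 = 5
i=2: 5 = 5 (b=5); 5→6: 6 = 6; 6−1 = 5
i=3: 5 = 5 (b=6); 6→7: 5 = 5; 5−1 = 4
i=4: 4 = 4 (b=7); 7→8: 4 = 4; 4−1 = 3
i=5: 3 = 3 (b=8); 8→9: 3 = 3; 3−1 = 2

5, 5, 5, 5, 4, 3, 2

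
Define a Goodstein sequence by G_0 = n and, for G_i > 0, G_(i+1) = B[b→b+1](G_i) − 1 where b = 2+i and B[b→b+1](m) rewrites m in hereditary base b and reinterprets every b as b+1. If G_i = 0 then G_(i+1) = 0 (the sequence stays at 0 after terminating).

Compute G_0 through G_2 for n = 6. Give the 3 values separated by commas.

6, 29, 257

base 2: 6 = 2^2 + 2; at 3: 3^3 + 3 = 30; next = 29
base 3: 29 = 3^3 + 2; at 4: 4^4 + 2 = 258; next = 257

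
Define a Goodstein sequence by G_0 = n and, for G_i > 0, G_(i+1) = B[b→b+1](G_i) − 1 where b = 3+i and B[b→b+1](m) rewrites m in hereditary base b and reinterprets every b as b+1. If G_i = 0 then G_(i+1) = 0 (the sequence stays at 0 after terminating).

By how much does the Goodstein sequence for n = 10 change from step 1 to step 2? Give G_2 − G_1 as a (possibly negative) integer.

i=0: 10 = 3^2 + 1 (b=3); 3→4: 4^2 + 1 = 17; 17−1 = 16
i=1: 16 = 4^2 (b=4); 4→5: 5^2 = 25; 25−1 = 24

8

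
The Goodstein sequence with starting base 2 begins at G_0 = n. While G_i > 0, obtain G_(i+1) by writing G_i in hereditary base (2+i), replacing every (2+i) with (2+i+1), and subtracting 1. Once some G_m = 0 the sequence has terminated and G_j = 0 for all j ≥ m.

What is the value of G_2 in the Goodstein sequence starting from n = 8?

553

[0] 8 ≡ 2^(2 + 1) (base 2). Lift 3: 81. −1: 80.
[1] 80 ≡ 2·3^3 + 2·3^2 + 2·3 + 2 (base 3). Lift 4: 554. −1: 553.
[2] 553 ≡ 2·4^4 + 2·4^2 + 2·4 + 1 (base 4). Lift 5: 6311. −1: 6310.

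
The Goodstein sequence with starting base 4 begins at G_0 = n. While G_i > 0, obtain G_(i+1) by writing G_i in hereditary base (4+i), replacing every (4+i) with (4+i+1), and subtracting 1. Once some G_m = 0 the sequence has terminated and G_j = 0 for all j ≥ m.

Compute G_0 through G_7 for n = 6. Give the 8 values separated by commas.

6, 6, 6, 6, 5, 4, 3, 2

[0] 6 ≡ 4 + 2 (base 4). Lift 5: 7. −1: 6.
[1] 6 ≡ 5 + 1 (base 5). Lift 6: 7. −1: 6.
[2] 6 ≡ 6 (base 6). Lift 7: 7. −1: 6.
[3] 6 ≡ 6 (base 7). Lift 8: 6. −1: 5.
[4] 5 ≡ 5 (base 8). Lift 9: 5. −1: 4.
[5] 4 ≡ 4 (base 9). Lift 10: 4. −1: 3.
[6] 3 ≡ 3 (base 10). Lift 11: 3. −1: 2.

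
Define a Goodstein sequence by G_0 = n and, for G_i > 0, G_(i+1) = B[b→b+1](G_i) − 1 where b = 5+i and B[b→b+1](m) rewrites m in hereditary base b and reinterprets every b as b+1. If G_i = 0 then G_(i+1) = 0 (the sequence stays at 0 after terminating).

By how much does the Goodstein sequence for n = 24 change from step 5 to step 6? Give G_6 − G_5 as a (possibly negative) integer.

base 5: 24 = 4·5 + 4; at 6: 4·6 + 4 = 28; next = 27
base 6: 27 = 4·6 + 3; at 7: 4·7 + 3 = 31; next = 30
base 7: 30 = 4·7 + 2; at 8: 4·8 + 2 = 34; next = 33
base 8: 33 = 4·8 + 1; at 9: 4·9 + 1 = 37; next = 36
base 9: 36 = 4·9; at 10: 4·10 = 40; next = 39
base 10: 39 = 3·10 + 9; at 11: 3·11 + 9 = 42; next = 41

2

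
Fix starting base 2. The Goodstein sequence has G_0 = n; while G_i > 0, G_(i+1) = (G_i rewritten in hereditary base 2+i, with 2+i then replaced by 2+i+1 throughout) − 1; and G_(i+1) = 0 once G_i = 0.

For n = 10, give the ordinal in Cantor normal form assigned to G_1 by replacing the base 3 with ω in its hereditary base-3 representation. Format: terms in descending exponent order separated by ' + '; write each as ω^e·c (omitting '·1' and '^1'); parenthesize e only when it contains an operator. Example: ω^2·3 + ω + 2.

ω^(ω + 1) + 2

10 —HB2→ 2^(2 + 1) + 2 —bump→ 3^(3 + 1) + 3 = 84 —(−1)→ 83
83 —HB3→ 3^(3 + 1) + 2 —bump→ 4^(4 + 1) + 2 = 1026 —(−1)→ 1025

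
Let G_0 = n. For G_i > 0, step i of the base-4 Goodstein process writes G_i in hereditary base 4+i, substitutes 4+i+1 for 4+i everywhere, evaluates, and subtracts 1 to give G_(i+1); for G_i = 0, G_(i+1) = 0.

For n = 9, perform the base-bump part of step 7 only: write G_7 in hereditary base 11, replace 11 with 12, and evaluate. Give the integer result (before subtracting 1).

[0] 9 ≡ 2·4 + 1 (base 4). Lift 5: 11. −1: 10.
[1] 10 ≡ 2·5 (base 5). Lift 6: 12. −1: 11.
[2] 11 ≡ 6 + 5 (base 6). Lift 7: 12. −1: 11.
[3] 11 ≡ 7 + 4 (base 7). Lift 8: 12. −1: 11.
[4] 11 ≡ 8 + 3 (base 8). Lift 9: 12. −1: 11.
[5] 11 ≡ 9 + 2 (base 9). Lift 10: 12. −1: 11.
[6] 11 ≡ 10 + 1 (base 10). Lift 11: 12. −1: 11.

12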